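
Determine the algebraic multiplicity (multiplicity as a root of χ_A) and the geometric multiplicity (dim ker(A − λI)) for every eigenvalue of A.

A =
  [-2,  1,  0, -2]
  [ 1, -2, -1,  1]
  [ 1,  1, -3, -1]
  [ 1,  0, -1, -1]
λ = -2: alg = 4, geom = 2

Step 1 — factor the characteristic polynomial to read off the algebraic multiplicities:
  χ_A(x) = (x + 2)^4

Step 2 — compute geometric multiplicities via the rank-nullity identity g(λ) = n − rank(A − λI):
  rank(A − (-2)·I) = 2, so dim ker(A − (-2)·I) = n − 2 = 2

Summary:
  λ = -2: algebraic multiplicity = 4, geometric multiplicity = 2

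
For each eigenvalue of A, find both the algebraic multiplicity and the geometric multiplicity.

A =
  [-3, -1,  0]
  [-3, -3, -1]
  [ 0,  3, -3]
λ = -3: alg = 3, geom = 1

Step 1 — factor the characteristic polynomial to read off the algebraic multiplicities:
  χ_A(x) = (x + 3)^3

Step 2 — compute geometric multiplicities via the rank-nullity identity g(λ) = n − rank(A − λI):
  rank(A − (-3)·I) = 2, so dim ker(A − (-3)·I) = n − 2 = 1

Summary:
  λ = -3: algebraic multiplicity = 3, geometric multiplicity = 1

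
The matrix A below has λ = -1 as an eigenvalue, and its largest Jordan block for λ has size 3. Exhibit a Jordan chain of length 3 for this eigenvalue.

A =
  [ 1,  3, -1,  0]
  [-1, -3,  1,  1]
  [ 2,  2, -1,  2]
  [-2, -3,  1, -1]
A Jordan chain for λ = -1 of length 3:
v_1 = (-1, 0, -2, 1)ᵀ
v_2 = (2, -1, 2, -2)ᵀ
v_3 = (1, 0, 0, 0)ᵀ

Let N = A − (-1)·I. We want v_3 with N^3 v_3 = 0 but N^2 v_3 ≠ 0; then v_{j-1} := N · v_j for j = 3, …, 2.

Pick v_3 = (1, 0, 0, 0)ᵀ.
Then v_2 = N · v_3 = (2, -1, 2, -2)ᵀ.
Then v_1 = N · v_2 = (-1, 0, -2, 1)ᵀ.

Sanity check: (A − (-1)·I) v_1 = (0, 0, 0, 0)ᵀ = 0. ✓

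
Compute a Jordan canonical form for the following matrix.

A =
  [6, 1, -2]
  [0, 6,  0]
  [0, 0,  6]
J_2(6) ⊕ J_1(6)

The characteristic polynomial is
  det(x·I − A) = x^3 - 18*x^2 + 108*x - 216 = (x - 6)^3

Eigenvalues and multiplicities (the geometric multiplicity of λ is n − rank(A − λI), which equals the number of Jordan blocks for λ):
  λ = 6: algebraic multiplicity = 3, geometric multiplicity = 2

Determining the block sizes for each eigenvalue:
  λ = 6: 2 blocks summing to 3 forces exactly one block of size 2 and the rest size 1 → block sizes [2, 1]

Assembling the blocks gives a Jordan form
J =
  [6, 1, 0]
  [0, 6, 0]
  [0, 0, 6]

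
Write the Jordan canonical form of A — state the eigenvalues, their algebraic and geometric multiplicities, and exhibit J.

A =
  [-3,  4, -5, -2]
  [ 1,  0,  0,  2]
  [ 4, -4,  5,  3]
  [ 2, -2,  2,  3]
J_3(1) ⊕ J_1(2)

The characteristic polynomial is
  det(x·I − A) = x^4 - 5*x^3 + 9*x^2 - 7*x + 2 = (x - 2)*(x - 1)^3

Eigenvalues and multiplicities (the geometric multiplicity of λ is n − rank(A − λI), which equals the number of Jordan blocks for λ):
  λ = 1: algebraic multiplicity = 3, geometric multiplicity = 1
  λ = 2: algebraic multiplicity = 1, geometric multiplicity = 1

Determining the block sizes for each eigenvalue:
  λ = 1: one block (gm = 1), so the single block has size am = 3 → block sizes [3]
  λ = 2: one block (gm = 1), so the single block has size am = 1 → block sizes [1]

Assembling the blocks gives a Jordan form
J =
  [1, 1, 0, 0]
  [0, 1, 1, 0]
  [0, 0, 1, 0]
  [0, 0, 0, 2]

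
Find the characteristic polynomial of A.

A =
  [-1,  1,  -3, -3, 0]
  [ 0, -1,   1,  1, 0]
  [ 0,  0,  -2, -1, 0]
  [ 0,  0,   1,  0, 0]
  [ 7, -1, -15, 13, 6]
x^5 - 2*x^4 - 18*x^3 - 32*x^2 - 23*x - 6

Expanding det(x·I − A) (e.g. by cofactor expansion or by noting that A is similar to its Jordan form J, which has the same characteristic polynomial as A) gives
  χ_A(x) = x^5 - 2*x^4 - 18*x^3 - 32*x^2 - 23*x - 6
which factors as (x - 6)*(x + 1)^4. The eigenvalues (with algebraic multiplicities) are λ = -1 with multiplicity 4, λ = 6 with multiplicity 1.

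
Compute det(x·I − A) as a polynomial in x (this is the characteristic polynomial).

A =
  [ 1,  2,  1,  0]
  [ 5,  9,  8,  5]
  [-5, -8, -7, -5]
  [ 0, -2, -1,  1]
x^4 - 4*x^3 + 6*x^2 - 4*x + 1

Expanding det(x·I − A) (e.g. by cofactor expansion or by noting that A is similar to its Jordan form J, which has the same characteristic polynomial as A) gives
  χ_A(x) = x^4 - 4*x^3 + 6*x^2 - 4*x + 1
which factors as (x - 1)^4. The eigenvalues (with algebraic multiplicities) are λ = 1 with multiplicity 4.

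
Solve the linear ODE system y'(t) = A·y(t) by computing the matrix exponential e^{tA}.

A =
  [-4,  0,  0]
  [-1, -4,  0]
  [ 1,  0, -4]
e^{tA} =
  [exp(-4*t), 0, 0]
  [-t*exp(-4*t), exp(-4*t), 0]
  [t*exp(-4*t), 0, exp(-4*t)]

Strategy: write A = P · J · P⁻¹ where J is a Jordan canonical form, so e^{tA} = P · e^{tJ} · P⁻¹, and e^{tJ} can be computed block-by-block.

A has Jordan form
J =
  [-4,  1,  0]
  [ 0, -4,  0]
  [ 0,  0, -4]
(up to reordering of blocks).

Per-block formulas:
  For a 1×1 block at λ = -4: exp(t · [-4]) = [e^(-4t)].
  For a 2×2 Jordan block J_2(-4): exp(t · J_2(-4)) = e^(-4t)·(I + t·N), where N is the 2×2 nilpotent shift.

After assembling e^{tJ} and conjugating by P, we get:

e^{tA} =
  [exp(-4*t), 0, 0]
  [-t*exp(-4*t), exp(-4*t), 0]
  [t*exp(-4*t), 0, exp(-4*t)]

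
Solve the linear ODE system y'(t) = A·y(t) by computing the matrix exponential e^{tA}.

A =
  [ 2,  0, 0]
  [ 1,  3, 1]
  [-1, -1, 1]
e^{tA} =
  [exp(2*t), 0, 0]
  [t*exp(2*t), t*exp(2*t) + exp(2*t), t*exp(2*t)]
  [-t*exp(2*t), -t*exp(2*t), -t*exp(2*t) + exp(2*t)]

Strategy: write A = P · J · P⁻¹ where J is a Jordan canonical form, so e^{tA} = P · e^{tJ} · P⁻¹, and e^{tJ} can be computed block-by-block.

A has Jordan form
J =
  [2, 1, 0]
  [0, 2, 0]
  [0, 0, 2]
(up to reordering of blocks).

Per-block formulas:
  For a 1×1 block at λ = 2: exp(t · [2]) = [e^(2t)].
  For a 2×2 Jordan block J_2(2): exp(t · J_2(2)) = e^(2t)·(I + t·N), where N is the 2×2 nilpotent shift.

After assembling e^{tJ} and conjugating by P, we get:

e^{tA} =
  [exp(2*t), 0, 0]
  [t*exp(2*t), t*exp(2*t) + exp(2*t), t*exp(2*t)]
  [-t*exp(2*t), -t*exp(2*t), -t*exp(2*t) + exp(2*t)]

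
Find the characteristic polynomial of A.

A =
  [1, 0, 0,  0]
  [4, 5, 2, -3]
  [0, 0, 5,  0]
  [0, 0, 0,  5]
x^4 - 16*x^3 + 90*x^2 - 200*x + 125

Expanding det(x·I − A) (e.g. by cofactor expansion or by noting that A is similar to its Jordan form J, which has the same characteristic polynomial as A) gives
  χ_A(x) = x^4 - 16*x^3 + 90*x^2 - 200*x + 125
which factors as (x - 5)^3*(x - 1). The eigenvalues (with algebraic multiplicities) are λ = 1 with multiplicity 1, λ = 5 with multiplicity 3.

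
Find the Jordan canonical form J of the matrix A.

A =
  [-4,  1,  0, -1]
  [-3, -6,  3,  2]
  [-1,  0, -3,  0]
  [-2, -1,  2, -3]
J_3(-4) ⊕ J_1(-4)

The characteristic polynomial is
  det(x·I − A) = x^4 + 16*x^3 + 96*x^2 + 256*x + 256 = (x + 4)^4

Eigenvalues and multiplicities (the geometric multiplicity of λ is n − rank(A − λI), which equals the number of Jordan blocks for λ):
  λ = -4: algebraic multiplicity = 4, geometric multiplicity = 2

Determining the block sizes for each eigenvalue:
  λ = -4: with am = 4 and gm = 2, the partition is not yet determined (e.g. several partitions of 4 into 2 parts exist). Let N = A − (-4)·I. Computing rank(N^1) = 2, rank(N^2) = 1, rank(N^3) = 0; the number of blocks of size ≥ j is rank(N^{j−1}) − rank(N^j), giving [2, 1, 1]. So we have 1 block(s) of size 3, 1 block(s) of size 1 → block sizes [3, 1]

Assembling the blocks gives a Jordan form
J =
  [-4,  1,  0,  0]
  [ 0, -4,  1,  0]
  [ 0,  0, -4,  0]
  [ 0,  0,  0, -4]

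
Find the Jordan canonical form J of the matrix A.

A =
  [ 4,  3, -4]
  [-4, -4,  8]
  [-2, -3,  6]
J_2(2) ⊕ J_1(2)

The characteristic polynomial is
  det(x·I − A) = x^3 - 6*x^2 + 12*x - 8 = (x - 2)^3

Eigenvalues and multiplicities (the geometric multiplicity of λ is n − rank(A − λI), which equals the number of Jordan blocks for λ):
  λ = 2: algebraic multiplicity = 3, geometric multiplicity = 2

Determining the block sizes for each eigenvalue:
  λ = 2: 2 blocks summing to 3 forces exactly one block of size 2 and the rest size 1 → block sizes [2, 1]

Assembling the blocks gives a Jordan form
J =
  [2, 1, 0]
  [0, 2, 0]
  [0, 0, 2]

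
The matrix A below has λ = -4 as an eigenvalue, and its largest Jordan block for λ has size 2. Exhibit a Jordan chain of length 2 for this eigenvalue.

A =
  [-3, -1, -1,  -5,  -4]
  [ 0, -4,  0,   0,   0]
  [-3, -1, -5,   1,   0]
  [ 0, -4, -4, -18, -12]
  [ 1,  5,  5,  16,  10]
A Jordan chain for λ = -4 of length 2:
v_1 = (1, 0, -3, 0, 1)ᵀ
v_2 = (1, 0, 0, 0, 0)ᵀ

Let N = A − (-4)·I. We want v_2 with N^2 v_2 = 0 but N^1 v_2 ≠ 0; then v_{j-1} := N · v_j for j = 2, …, 2.

Pick v_2 = (1, 0, 0, 0, 0)ᵀ.
Then v_1 = N · v_2 = (1, 0, -3, 0, 1)ᵀ.

Sanity check: (A − (-4)·I) v_1 = (0, 0, 0, 0, 0)ᵀ = 0. ✓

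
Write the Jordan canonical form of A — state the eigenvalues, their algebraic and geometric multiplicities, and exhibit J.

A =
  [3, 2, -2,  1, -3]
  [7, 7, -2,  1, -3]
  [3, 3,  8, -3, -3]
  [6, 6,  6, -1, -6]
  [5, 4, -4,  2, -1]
J_2(2) ⊕ J_1(2) ⊕ J_1(5) ⊕ J_1(5)

The characteristic polynomial is
  det(x·I − A) = x^5 - 16*x^4 + 97*x^3 - 278*x^2 + 380*x - 200 = (x - 5)^2*(x - 2)^3

Eigenvalues and multiplicities (the geometric multiplicity of λ is n − rank(A − λI), which equals the number of Jordan blocks for λ):
  λ = 2: algebraic multiplicity = 3, geometric multiplicity = 2
  λ = 5: algebraic multiplicity = 2, geometric multiplicity = 2

Determining the block sizes for each eigenvalue:
  λ = 2: 2 blocks summing to 3 forces exactly one block of size 2 and the rest size 1 → block sizes [2, 1]
  λ = 5: gm = am = 2, so every block has size 1 → block sizes [1, 1]

Assembling the blocks gives a Jordan form
J =
  [2, 1, 0, 0, 0]
  [0, 2, 0, 0, 0]
  [0, 0, 2, 0, 0]
  [0, 0, 0, 5, 0]
  [0, 0, 0, 0, 5]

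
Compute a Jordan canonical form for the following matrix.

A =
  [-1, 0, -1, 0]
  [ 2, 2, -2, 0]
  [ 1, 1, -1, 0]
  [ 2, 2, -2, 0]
J_3(0) ⊕ J_1(0)

The characteristic polynomial is
  det(x·I − A) = x^4

Eigenvalues and multiplicities (the geometric multiplicity of λ is n − rank(A − λI), which equals the number of Jordan blocks for λ):
  λ = 0: algebraic multiplicity = 4, geometric multiplicity = 2

Determining the block sizes for each eigenvalue:
  λ = 0: with am = 4 and gm = 2, the partition is not yet determined (e.g. several partitions of 4 into 2 parts exist). Let N = A − (0)·I. Computing rank(N^1) = 2, rank(N^2) = 1, rank(N^3) = 0; the number of blocks of size ≥ j is rank(N^{j−1}) − rank(N^j), giving [2, 1, 1]. So we have 1 block(s) of size 3, 1 block(s) of size 1 → block sizes [3, 1]

Assembling the blocks gives a Jordan form
J =
  [0, 1, 0, 0]
  [0, 0, 1, 0]
  [0, 0, 0, 0]
  [0, 0, 0, 0]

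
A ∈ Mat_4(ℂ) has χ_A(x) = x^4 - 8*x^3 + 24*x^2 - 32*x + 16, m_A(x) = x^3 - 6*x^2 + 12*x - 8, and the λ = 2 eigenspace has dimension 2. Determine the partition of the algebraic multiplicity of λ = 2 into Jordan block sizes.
Block sizes for λ = 2: [3, 1]

Step 1 — from the characteristic polynomial, algebraic multiplicity of λ = 2 is 4. From dim ker(A − (2)·I) = 2, there are exactly 2 Jordan blocks for λ = 2.
Step 2 — from the minimal polynomial, the factor (x − 2)^3 tells us the largest block for λ = 2 has size 3.
Step 3 — with total size 4, 2 blocks, and largest block 3, the block sizes (in nonincreasing order) are [3, 1].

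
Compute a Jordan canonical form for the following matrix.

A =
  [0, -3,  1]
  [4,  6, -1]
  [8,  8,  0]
J_3(2)

The characteristic polynomial is
  det(x·I − A) = x^3 - 6*x^2 + 12*x - 8 = (x - 2)^3

Eigenvalues and multiplicities (the geometric multiplicity of λ is n − rank(A − λI), which equals the number of Jordan blocks for λ):
  λ = 2: algebraic multiplicity = 3, geometric multiplicity = 1

Determining the block sizes for each eigenvalue:
  λ = 2: one block (gm = 1), so the single block has size am = 3 → block sizes [3]

Assembling the blocks gives a Jordan form
J =
  [2, 1, 0]
  [0, 2, 1]
  [0, 0, 2]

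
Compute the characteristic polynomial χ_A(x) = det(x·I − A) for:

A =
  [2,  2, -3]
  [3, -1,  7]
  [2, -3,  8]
x^3 - 9*x^2 + 27*x - 27

Expanding det(x·I − A) (e.g. by cofactor expansion or by noting that A is similar to its Jordan form J, which has the same characteristic polynomial as A) gives
  χ_A(x) = x^3 - 9*x^2 + 27*x - 27
which factors as (x - 3)^3. The eigenvalues (with algebraic multiplicities) are λ = 3 with multiplicity 3.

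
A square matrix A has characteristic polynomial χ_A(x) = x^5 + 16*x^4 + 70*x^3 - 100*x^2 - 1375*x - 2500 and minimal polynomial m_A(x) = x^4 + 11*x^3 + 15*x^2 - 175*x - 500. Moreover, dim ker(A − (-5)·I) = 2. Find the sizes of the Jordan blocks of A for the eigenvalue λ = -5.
Block sizes for λ = -5: [3, 1]

Step 1 — from the characteristic polynomial, algebraic multiplicity of λ = -5 is 4. From dim ker(A − (-5)·I) = 2, there are exactly 2 Jordan blocks for λ = -5.
Step 2 — from the minimal polynomial, the factor (x + 5)^3 tells us the largest block for λ = -5 has size 3.
Step 3 — with total size 4, 2 blocks, and largest block 3, the block sizes (in nonincreasing order) are [3, 1].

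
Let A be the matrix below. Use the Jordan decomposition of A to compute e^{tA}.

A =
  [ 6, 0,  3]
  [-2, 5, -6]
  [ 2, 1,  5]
e^{tA} =
  [-6*t*exp(5*t) + 7*exp(6*t) - 6*exp(5*t), -3*t*exp(5*t) + 3*exp(6*t) - 3*exp(5*t), 3*exp(6*t) - 3*exp(5*t)]
  [12*t*exp(5*t) - 14*exp(6*t) + 14*exp(5*t), 6*t*exp(5*t) - 6*exp(6*t) + 7*exp(5*t), -6*exp(6*t) + 6*exp(5*t)]
  [2*t*exp(5*t), t*exp(5*t), exp(5*t)]

Strategy: write A = P · J · P⁻¹ where J is a Jordan canonical form, so e^{tA} = P · e^{tJ} · P⁻¹, and e^{tJ} can be computed block-by-block.

A has Jordan form
J =
  [5, 1, 0]
  [0, 5, 0]
  [0, 0, 6]
(up to reordering of blocks).

Per-block formulas:
  For a 1×1 block at λ = 6: exp(t · [6]) = [e^(6t)].
  For a 2×2 Jordan block J_2(5): exp(t · J_2(5)) = e^(5t)·(I + t·N), where N is the 2×2 nilpotent shift.

After assembling e^{tJ} and conjugating by P, we get:

e^{tA} =
  [-6*t*exp(5*t) + 7*exp(6*t) - 6*exp(5*t), -3*t*exp(5*t) + 3*exp(6*t) - 3*exp(5*t), 3*exp(6*t) - 3*exp(5*t)]
  [12*t*exp(5*t) - 14*exp(6*t) + 14*exp(5*t), 6*t*exp(5*t) - 6*exp(6*t) + 7*exp(5*t), -6*exp(6*t) + 6*exp(5*t)]
  [2*t*exp(5*t), t*exp(5*t), exp(5*t)]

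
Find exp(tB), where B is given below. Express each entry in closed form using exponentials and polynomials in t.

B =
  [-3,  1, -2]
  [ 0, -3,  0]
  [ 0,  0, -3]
e^{tB} =
  [exp(-3*t), t*exp(-3*t), -2*t*exp(-3*t)]
  [0, exp(-3*t), 0]
  [0, 0, exp(-3*t)]

Strategy: write B = P · J · P⁻¹ where J is a Jordan canonical form, so e^{tB} = P · e^{tJ} · P⁻¹, and e^{tJ} can be computed block-by-block.

B has Jordan form
J =
  [-3,  1,  0]
  [ 0, -3,  0]
  [ 0,  0, -3]
(up to reordering of blocks).

Per-block formulas:
  For a 1×1 block at λ = -3: exp(t · [-3]) = [e^(-3t)].
  For a 2×2 Jordan block J_2(-3): exp(t · J_2(-3)) = e^(-3t)·(I + t·N), where N is the 2×2 nilpotent shift.

After assembling e^{tJ} and conjugating by P, we get:

e^{tB} =
  [exp(-3*t), t*exp(-3*t), -2*t*exp(-3*t)]
  [0, exp(-3*t), 0]
  [0, 0, exp(-3*t)]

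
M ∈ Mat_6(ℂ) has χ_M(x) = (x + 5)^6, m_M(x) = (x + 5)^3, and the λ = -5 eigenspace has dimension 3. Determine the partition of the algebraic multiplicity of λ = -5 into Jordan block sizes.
Block sizes for λ = -5: [3, 2, 1]

Step 1 — from the characteristic polynomial, algebraic multiplicity of λ = -5 is 6. From dim ker(M − (-5)·I) = 3, there are exactly 3 Jordan blocks for λ = -5.
Step 2 — from the minimal polynomial, the factor (x + 5)^3 tells us the largest block for λ = -5 has size 3.
Step 3 — with total size 6, 3 blocks, and largest block 3, the block sizes (in nonincreasing order) are [3, 2, 1].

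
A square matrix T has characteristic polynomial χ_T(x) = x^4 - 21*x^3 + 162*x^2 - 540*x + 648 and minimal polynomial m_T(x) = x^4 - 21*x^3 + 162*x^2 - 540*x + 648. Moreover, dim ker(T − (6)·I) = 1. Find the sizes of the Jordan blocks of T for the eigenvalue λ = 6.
Block sizes for λ = 6: [3]

Step 1 — from the characteristic polynomial, algebraic multiplicity of λ = 6 is 3. From dim ker(T − (6)·I) = 1, there are exactly 1 Jordan blocks for λ = 6.
Step 2 — from the minimal polynomial, the factor (x − 6)^3 tells us the largest block for λ = 6 has size 3.
Step 3 — with total size 3, 1 blocks, and largest block 3, the block sizes (in nonincreasing order) are [3].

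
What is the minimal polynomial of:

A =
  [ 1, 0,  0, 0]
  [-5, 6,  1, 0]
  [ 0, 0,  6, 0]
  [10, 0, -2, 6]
x^3 - 13*x^2 + 48*x - 36

The characteristic polynomial is χ_A(x) = (x - 6)^3*(x - 1), so the eigenvalues are known. The minimal polynomial is
  m_A(x) = Π_λ (x − λ)^{k_λ}
where k_λ is the size of the *largest* Jordan block for λ (equivalently, the smallest k with (A − λI)^k v = 0 for every generalised eigenvector v of λ).

  λ = 1: largest Jordan block has size 1, contributing (x − 1)
  λ = 6: largest Jordan block has size 2, contributing (x − 6)^2

So m_A(x) = (x - 6)^2*(x - 1) = x^3 - 13*x^2 + 48*x - 36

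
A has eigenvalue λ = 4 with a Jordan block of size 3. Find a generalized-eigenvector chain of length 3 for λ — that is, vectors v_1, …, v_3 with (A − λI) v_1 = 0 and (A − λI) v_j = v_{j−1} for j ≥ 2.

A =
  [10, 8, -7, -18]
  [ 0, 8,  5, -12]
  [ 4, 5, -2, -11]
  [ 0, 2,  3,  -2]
A Jordan chain for λ = 4 of length 3:
v_1 = (-1, 3, 0, 1)ᵀ
v_2 = (-2, -4, -1, -2)ᵀ
v_3 = (1, -1, 0, 0)ᵀ

Let N = A − (4)·I. We want v_3 with N^3 v_3 = 0 but N^2 v_3 ≠ 0; then v_{j-1} := N · v_j for j = 3, …, 2.

Pick v_3 = (1, -1, 0, 0)ᵀ.
Then v_2 = N · v_3 = (-2, -4, -1, -2)ᵀ.
Then v_1 = N · v_2 = (-1, 3, 0, 1)ᵀ.

Sanity check: (A − (4)·I) v_1 = (0, 0, 0, 0)ᵀ = 0. ✓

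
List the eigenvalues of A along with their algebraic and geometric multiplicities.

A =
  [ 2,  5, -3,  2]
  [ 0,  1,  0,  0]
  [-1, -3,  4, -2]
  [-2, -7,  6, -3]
λ = 1: alg = 4, geom = 2

Step 1 — factor the characteristic polynomial to read off the algebraic multiplicities:
  χ_A(x) = (x - 1)^4

Step 2 — compute geometric multiplicities via the rank-nullity identity g(λ) = n − rank(A − λI):
  rank(A − (1)·I) = 2, so dim ker(A − (1)·I) = n − 2 = 2

Summary:
  λ = 1: algebraic multiplicity = 4, geometric multiplicity = 2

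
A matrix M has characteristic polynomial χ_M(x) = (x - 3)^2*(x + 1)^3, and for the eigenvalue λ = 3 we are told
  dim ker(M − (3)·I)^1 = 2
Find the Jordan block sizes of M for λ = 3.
Block sizes for λ = 3: [1, 1]

From the dimensions of kernels of powers, the number of Jordan blocks of size at least j is d_j − d_{j−1} where d_j = dim ker(N^j) (with d_0 = 0). Computing the differences gives [2].
The number of blocks of size exactly k is (#blocks of size ≥ k) − (#blocks of size ≥ k + 1), so the partition is: 2 block(s) of size 1.
In nonincreasing order the block sizes are [1, 1].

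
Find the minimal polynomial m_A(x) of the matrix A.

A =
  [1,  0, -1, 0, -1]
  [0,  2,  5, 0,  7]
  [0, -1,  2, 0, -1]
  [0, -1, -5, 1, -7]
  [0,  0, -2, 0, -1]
x^3 - 3*x^2 + 3*x - 1

The characteristic polynomial is χ_A(x) = (x - 1)^5, so the eigenvalues are known. The minimal polynomial is
  m_A(x) = Π_λ (x − λ)^{k_λ}
where k_λ is the size of the *largest* Jordan block for λ (equivalently, the smallest k with (A − λI)^k v = 0 for every generalised eigenvector v of λ).

  λ = 1: largest Jordan block has size 3, contributing (x − 1)^3

So m_A(x) = (x - 1)^3 = x^3 - 3*x^2 + 3*x - 1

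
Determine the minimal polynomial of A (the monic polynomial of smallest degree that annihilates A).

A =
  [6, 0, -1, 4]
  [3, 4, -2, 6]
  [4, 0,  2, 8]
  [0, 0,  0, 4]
x^3 - 12*x^2 + 48*x - 64

The characteristic polynomial is χ_A(x) = (x - 4)^4, so the eigenvalues are known. The minimal polynomial is
  m_A(x) = Π_λ (x − λ)^{k_λ}
where k_λ is the size of the *largest* Jordan block for λ (equivalently, the smallest k with (A − λI)^k v = 0 for every generalised eigenvector v of λ).

  λ = 4: largest Jordan block has size 3, contributing (x − 4)^3

So m_A(x) = (x - 4)^3 = x^3 - 12*x^2 + 48*x - 64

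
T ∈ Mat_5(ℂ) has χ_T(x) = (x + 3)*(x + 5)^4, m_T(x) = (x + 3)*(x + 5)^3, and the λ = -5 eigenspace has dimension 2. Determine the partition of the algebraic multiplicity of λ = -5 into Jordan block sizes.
Block sizes for λ = -5: [3, 1]

Step 1 — from the characteristic polynomial, algebraic multiplicity of λ = -5 is 4. From dim ker(T − (-5)·I) = 2, there are exactly 2 Jordan blocks for λ = -5.
Step 2 — from the minimal polynomial, the factor (x + 5)^3 tells us the largest block for λ = -5 has size 3.
Step 3 — with total size 4, 2 blocks, and largest block 3, the block sizes (in nonincreasing order) are [3, 1].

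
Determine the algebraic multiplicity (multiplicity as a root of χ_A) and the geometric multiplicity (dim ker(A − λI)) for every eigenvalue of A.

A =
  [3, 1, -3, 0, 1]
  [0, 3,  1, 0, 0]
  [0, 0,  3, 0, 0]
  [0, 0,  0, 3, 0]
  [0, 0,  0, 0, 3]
λ = 3: alg = 5, geom = 3

Step 1 — factor the characteristic polynomial to read off the algebraic multiplicities:
  χ_A(x) = (x - 3)^5

Step 2 — compute geometric multiplicities via the rank-nullity identity g(λ) = n − rank(A − λI):
  rank(A − (3)·I) = 2, so dim ker(A − (3)·I) = n − 2 = 3

Summary:
  λ = 3: algebraic multiplicity = 5, geometric multiplicity = 3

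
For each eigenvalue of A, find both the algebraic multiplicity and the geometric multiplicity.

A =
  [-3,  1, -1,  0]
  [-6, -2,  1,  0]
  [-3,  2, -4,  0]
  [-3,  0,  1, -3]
λ = -3: alg = 4, geom = 2

Step 1 — factor the characteristic polynomial to read off the algebraic multiplicities:
  χ_A(x) = (x + 3)^4

Step 2 — compute geometric multiplicities via the rank-nullity identity g(λ) = n − rank(A − λI):
  rank(A − (-3)·I) = 2, so dim ker(A − (-3)·I) = n − 2 = 2

Summary:
  λ = -3: algebraic multiplicity = 4, geometric multiplicity = 2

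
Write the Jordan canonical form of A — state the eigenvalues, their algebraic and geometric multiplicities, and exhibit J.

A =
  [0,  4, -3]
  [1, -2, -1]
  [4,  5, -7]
J_3(-3)

The characteristic polynomial is
  det(x·I − A) = x^3 + 9*x^2 + 27*x + 27 = (x + 3)^3

Eigenvalues and multiplicities (the geometric multiplicity of λ is n − rank(A − λI), which equals the number of Jordan blocks for λ):
  λ = -3: algebraic multiplicity = 3, geometric multiplicity = 1

Determining the block sizes for each eigenvalue:
  λ = -3: one block (gm = 1), so the single block has size am = 3 → block sizes [3]

Assembling the blocks gives a Jordan form
J =
  [-3,  1,  0]
  [ 0, -3,  1]
  [ 0,  0, -3]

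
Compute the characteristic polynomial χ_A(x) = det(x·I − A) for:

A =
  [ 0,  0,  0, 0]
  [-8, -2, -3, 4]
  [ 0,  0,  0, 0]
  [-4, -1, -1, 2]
x^4

Expanding det(x·I − A) (e.g. by cofactor expansion or by noting that A is similar to its Jordan form J, which has the same characteristic polynomial as A) gives
  χ_A(x) = x^4
which factors as x^4. The eigenvalues (with algebraic multiplicities) are λ = 0 with multiplicity 4.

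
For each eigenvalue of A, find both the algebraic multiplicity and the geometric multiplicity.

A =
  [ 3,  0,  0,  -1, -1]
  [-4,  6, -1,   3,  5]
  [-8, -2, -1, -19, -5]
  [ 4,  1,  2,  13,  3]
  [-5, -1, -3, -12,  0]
λ = 3: alg = 3, geom = 1; λ = 6: alg = 2, geom = 1

Step 1 — factor the characteristic polynomial to read off the algebraic multiplicities:
  χ_A(x) = (x - 6)^2*(x - 3)^3

Step 2 — compute geometric multiplicities via the rank-nullity identity g(λ) = n − rank(A − λI):
  rank(A − (3)·I) = 4, so dim ker(A − (3)·I) = n − 4 = 1
  rank(A − (6)·I) = 4, so dim ker(A − (6)·I) = n − 4 = 1

Summary:
  λ = 3: algebraic multiplicity = 3, geometric multiplicity = 1
  λ = 6: algebraic multiplicity = 2, geometric multiplicity = 1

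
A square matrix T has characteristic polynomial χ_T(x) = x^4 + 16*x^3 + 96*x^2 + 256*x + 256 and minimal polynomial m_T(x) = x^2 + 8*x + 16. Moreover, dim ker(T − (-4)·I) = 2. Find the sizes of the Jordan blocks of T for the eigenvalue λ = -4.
Block sizes for λ = -4: [2, 2]

Step 1 — from the characteristic polynomial, algebraic multiplicity of λ = -4 is 4. From dim ker(T − (-4)·I) = 2, there are exactly 2 Jordan blocks for λ = -4.
Step 2 — from the minimal polynomial, the factor (x + 4)^2 tells us the largest block for λ = -4 has size 2.
Step 3 — with total size 4, 2 blocks, and largest block 2, the block sizes (in nonincreasing order) are [2, 2].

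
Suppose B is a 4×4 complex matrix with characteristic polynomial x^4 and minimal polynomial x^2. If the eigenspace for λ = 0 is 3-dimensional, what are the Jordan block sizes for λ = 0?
Block sizes for λ = 0: [2, 1, 1]

Step 1 — from the characteristic polynomial, algebraic multiplicity of λ = 0 is 4. From dim ker(B − (0)·I) = 3, there are exactly 3 Jordan blocks for λ = 0.
Step 2 — from the minimal polynomial, the factor (x − 0)^2 tells us the largest block for λ = 0 has size 2.
Step 3 — with total size 4, 3 blocks, and largest block 2, the block sizes (in nonincreasing order) are [2, 1, 1].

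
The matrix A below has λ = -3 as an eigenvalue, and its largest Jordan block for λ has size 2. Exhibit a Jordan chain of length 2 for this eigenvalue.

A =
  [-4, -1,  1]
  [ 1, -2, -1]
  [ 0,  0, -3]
A Jordan chain for λ = -3 of length 2:
v_1 = (-1, 1, 0)ᵀ
v_2 = (1, 0, 0)ᵀ

Let N = A − (-3)·I. We want v_2 with N^2 v_2 = 0 but N^1 v_2 ≠ 0; then v_{j-1} := N · v_j for j = 2, …, 2.

Pick v_2 = (1, 0, 0)ᵀ.
Then v_1 = N · v_2 = (-1, 1, 0)ᵀ.

Sanity check: (A − (-3)·I) v_1 = (0, 0, 0)ᵀ = 0. ✓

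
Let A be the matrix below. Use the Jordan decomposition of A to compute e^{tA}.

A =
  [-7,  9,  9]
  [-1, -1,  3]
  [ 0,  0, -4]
e^{tA} =
  [-3*t*exp(-4*t) + exp(-4*t), 9*t*exp(-4*t), 9*t*exp(-4*t)]
  [-t*exp(-4*t), 3*t*exp(-4*t) + exp(-4*t), 3*t*exp(-4*t)]
  [0, 0, exp(-4*t)]

Strategy: write A = P · J · P⁻¹ where J is a Jordan canonical form, so e^{tA} = P · e^{tJ} · P⁻¹, and e^{tJ} can be computed block-by-block.

A has Jordan form
J =
  [-4,  1,  0]
  [ 0, -4,  0]
  [ 0,  0, -4]
(up to reordering of blocks).

Per-block formulas:
  For a 1×1 block at λ = -4: exp(t · [-4]) = [e^(-4t)].
  For a 2×2 Jordan block J_2(-4): exp(t · J_2(-4)) = e^(-4t)·(I + t·N), where N is the 2×2 nilpotent shift.

After assembling e^{tJ} and conjugating by P, we get:

e^{tA} =
  [-3*t*exp(-4*t) + exp(-4*t), 9*t*exp(-4*t), 9*t*exp(-4*t)]
  [-t*exp(-4*t), 3*t*exp(-4*t) + exp(-4*t), 3*t*exp(-4*t)]
  [0, 0, exp(-4*t)]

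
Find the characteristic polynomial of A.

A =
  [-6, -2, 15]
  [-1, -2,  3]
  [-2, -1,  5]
x^3 + 3*x^2 + 3*x + 1

Expanding det(x·I − A) (e.g. by cofactor expansion or by noting that A is similar to its Jordan form J, which has the same characteristic polynomial as A) gives
  χ_A(x) = x^3 + 3*x^2 + 3*x + 1
which factors as (x + 1)^3. The eigenvalues (with algebraic multiplicities) are λ = -1 with multiplicity 3.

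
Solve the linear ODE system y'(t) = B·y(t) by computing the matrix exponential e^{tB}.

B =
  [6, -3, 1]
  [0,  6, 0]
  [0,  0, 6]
e^{tB} =
  [exp(6*t), -3*t*exp(6*t), t*exp(6*t)]
  [0, exp(6*t), 0]
  [0, 0, exp(6*t)]

Strategy: write B = P · J · P⁻¹ where J is a Jordan canonical form, so e^{tB} = P · e^{tJ} · P⁻¹, and e^{tJ} can be computed block-by-block.

B has Jordan form
J =
  [6, 1, 0]
  [0, 6, 0]
  [0, 0, 6]
(up to reordering of blocks).

Per-block formulas:
  For a 1×1 block at λ = 6: exp(t · [6]) = [e^(6t)].
  For a 2×2 Jordan block J_2(6): exp(t · J_2(6)) = e^(6t)·(I + t·N), where N is the 2×2 nilpotent shift.

After assembling e^{tJ} and conjugating by P, we get:

e^{tB} =
  [exp(6*t), -3*t*exp(6*t), t*exp(6*t)]
  [0, exp(6*t), 0]
  [0, 0, exp(6*t)]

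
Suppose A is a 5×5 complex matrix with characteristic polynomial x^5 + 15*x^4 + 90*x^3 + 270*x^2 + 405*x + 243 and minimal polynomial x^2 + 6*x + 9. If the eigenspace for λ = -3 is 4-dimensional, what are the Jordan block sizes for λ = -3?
Block sizes for λ = -3: [2, 1, 1, 1]

Step 1 — from the characteristic polynomial, algebraic multiplicity of λ = -3 is 5. From dim ker(A − (-3)·I) = 4, there are exactly 4 Jordan blocks for λ = -3.
Step 2 — from the minimal polynomial, the factor (x + 3)^2 tells us the largest block for λ = -3 has size 2.
Step 3 — with total size 5, 4 blocks, and largest block 2, the block sizes (in nonincreasing order) are [2, 1, 1, 1].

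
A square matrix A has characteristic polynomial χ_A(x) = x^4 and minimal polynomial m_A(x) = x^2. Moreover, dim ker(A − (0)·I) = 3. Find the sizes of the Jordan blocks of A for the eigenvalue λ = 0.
Block sizes for λ = 0: [2, 1, 1]

Step 1 — from the characteristic polynomial, algebraic multiplicity of λ = 0 is 4. From dim ker(A − (0)·I) = 3, there are exactly 3 Jordan blocks for λ = 0.
Step 2 — from the minimal polynomial, the factor (x − 0)^2 tells us the largest block for λ = 0 has size 2.
Step 3 — with total size 4, 3 blocks, and largest block 2, the block sizes (in nonincreasing order) are [2, 1, 1].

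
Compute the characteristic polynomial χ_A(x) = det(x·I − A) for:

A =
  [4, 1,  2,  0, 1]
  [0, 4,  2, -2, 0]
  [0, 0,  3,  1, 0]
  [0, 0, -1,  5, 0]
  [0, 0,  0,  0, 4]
x^5 - 20*x^4 + 160*x^3 - 640*x^2 + 1280*x - 1024

Expanding det(x·I − A) (e.g. by cofactor expansion or by noting that A is similar to its Jordan form J, which has the same characteristic polynomial as A) gives
  χ_A(x) = x^5 - 20*x^4 + 160*x^3 - 640*x^2 + 1280*x - 1024
which factors as (x - 4)^5. The eigenvalues (with algebraic multiplicities) are λ = 4 with multiplicity 5.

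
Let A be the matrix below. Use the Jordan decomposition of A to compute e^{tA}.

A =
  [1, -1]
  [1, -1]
e^{tA} =
  [t + 1, -t]
  [t, 1 - t]

Strategy: write A = P · J · P⁻¹ where J is a Jordan canonical form, so e^{tA} = P · e^{tJ} · P⁻¹, and e^{tJ} can be computed block-by-block.

A has Jordan form
J =
  [0, 1]
  [0, 0]
(up to reordering of blocks).

Per-block formulas:
  For a 2×2 Jordan block J_2(0): exp(t · J_2(0)) = e^(0t)·(I + t·N), where N is the 2×2 nilpotent shift.

After assembling e^{tJ} and conjugating by P, we get:

e^{tA} =
  [t + 1, -t]
  [t, 1 - t]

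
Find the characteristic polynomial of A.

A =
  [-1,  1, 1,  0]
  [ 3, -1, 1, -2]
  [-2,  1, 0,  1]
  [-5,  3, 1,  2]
x^4

Expanding det(x·I − A) (e.g. by cofactor expansion or by noting that A is similar to its Jordan form J, which has the same characteristic polynomial as A) gives
  χ_A(x) = x^4
which factors as x^4. The eigenvalues (with algebraic multiplicities) are λ = 0 with multiplicity 4.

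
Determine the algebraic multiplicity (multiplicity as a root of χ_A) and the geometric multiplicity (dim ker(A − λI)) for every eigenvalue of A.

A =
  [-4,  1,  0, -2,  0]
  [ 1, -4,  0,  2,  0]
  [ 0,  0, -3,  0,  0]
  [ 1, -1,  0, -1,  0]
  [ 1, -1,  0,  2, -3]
λ = -3: alg = 5, geom = 4

Step 1 — factor the characteristic polynomial to read off the algebraic multiplicities:
  χ_A(x) = (x + 3)^5

Step 2 — compute geometric multiplicities via the rank-nullity identity g(λ) = n − rank(A − λI):
  rank(A − (-3)·I) = 1, so dim ker(A − (-3)·I) = n − 1 = 4

Summary:
  λ = -3: algebraic multiplicity = 5, geometric multiplicity = 4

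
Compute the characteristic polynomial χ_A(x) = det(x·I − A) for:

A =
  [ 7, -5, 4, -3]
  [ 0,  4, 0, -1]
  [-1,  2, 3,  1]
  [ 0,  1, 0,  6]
x^4 - 20*x^3 + 150*x^2 - 500*x + 625

Expanding det(x·I − A) (e.g. by cofactor expansion or by noting that A is similar to its Jordan form J, which has the same characteristic polynomial as A) gives
  χ_A(x) = x^4 - 20*x^3 + 150*x^2 - 500*x + 625
which factors as (x - 5)^4. The eigenvalues (with algebraic multiplicities) are λ = 5 with multiplicity 4.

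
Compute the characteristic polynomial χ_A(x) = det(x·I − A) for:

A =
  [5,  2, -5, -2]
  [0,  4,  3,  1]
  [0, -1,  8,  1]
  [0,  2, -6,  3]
x^4 - 20*x^3 + 150*x^2 - 500*x + 625

Expanding det(x·I − A) (e.g. by cofactor expansion or by noting that A is similar to its Jordan form J, which has the same characteristic polynomial as A) gives
  χ_A(x) = x^4 - 20*x^3 + 150*x^2 - 500*x + 625
which factors as (x - 5)^4. The eigenvalues (with algebraic multiplicities) are λ = 5 with multiplicity 4.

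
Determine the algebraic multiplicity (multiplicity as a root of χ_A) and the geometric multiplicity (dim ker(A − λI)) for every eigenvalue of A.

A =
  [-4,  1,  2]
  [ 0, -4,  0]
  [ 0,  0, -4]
λ = -4: alg = 3, geom = 2

Step 1 — factor the characteristic polynomial to read off the algebraic multiplicities:
  χ_A(x) = (x + 4)^3

Step 2 — compute geometric multiplicities via the rank-nullity identity g(λ) = n − rank(A − λI):
  rank(A − (-4)·I) = 1, so dim ker(A − (-4)·I) = n − 1 = 2

Summary:
  λ = -4: algebraic multiplicity = 3, geometric multiplicity = 2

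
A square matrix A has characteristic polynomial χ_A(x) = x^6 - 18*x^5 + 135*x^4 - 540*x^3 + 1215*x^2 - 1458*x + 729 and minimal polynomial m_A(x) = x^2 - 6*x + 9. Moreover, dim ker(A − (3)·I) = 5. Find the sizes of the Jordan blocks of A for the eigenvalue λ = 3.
Block sizes for λ = 3: [2, 1, 1, 1, 1]

Step 1 — from the characteristic polynomial, algebraic multiplicity of λ = 3 is 6. From dim ker(A − (3)·I) = 5, there are exactly 5 Jordan blocks for λ = 3.
Step 2 — from the minimal polynomial, the factor (x − 3)^2 tells us the largest block for λ = 3 has size 2.
Step 3 — with total size 6, 5 blocks, and largest block 2, the block sizes (in nonincreasing order) are [2, 1, 1, 1, 1].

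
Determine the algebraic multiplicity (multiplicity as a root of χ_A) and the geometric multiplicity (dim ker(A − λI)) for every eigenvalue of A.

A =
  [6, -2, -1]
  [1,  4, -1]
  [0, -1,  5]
λ = 5: alg = 3, geom = 1

Step 1 — factor the characteristic polynomial to read off the algebraic multiplicities:
  χ_A(x) = (x - 5)^3

Step 2 — compute geometric multiplicities via the rank-nullity identity g(λ) = n − rank(A − λI):
  rank(A − (5)·I) = 2, so dim ker(A − (5)·I) = n − 2 = 1

Summary:
  λ = 5: algebraic multiplicity = 3, geometric multiplicity = 1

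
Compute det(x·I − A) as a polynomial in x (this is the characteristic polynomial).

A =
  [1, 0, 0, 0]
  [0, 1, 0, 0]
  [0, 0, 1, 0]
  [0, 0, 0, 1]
x^4 - 4*x^3 + 6*x^2 - 4*x + 1

Expanding det(x·I − A) (e.g. by cofactor expansion or by noting that A is similar to its Jordan form J, which has the same characteristic polynomial as A) gives
  χ_A(x) = x^4 - 4*x^3 + 6*x^2 - 4*x + 1
which factors as (x - 1)^4. The eigenvalues (with algebraic multiplicities) are λ = 1 with multiplicity 4.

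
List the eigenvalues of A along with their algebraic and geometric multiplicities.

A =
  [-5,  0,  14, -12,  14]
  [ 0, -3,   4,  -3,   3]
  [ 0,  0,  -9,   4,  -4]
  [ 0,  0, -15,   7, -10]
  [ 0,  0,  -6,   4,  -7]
λ = -5: alg = 1, geom = 1; λ = -3: alg = 4, geom = 2

Step 1 — factor the characteristic polynomial to read off the algebraic multiplicities:
  χ_A(x) = (x + 3)^4*(x + 5)

Step 2 — compute geometric multiplicities via the rank-nullity identity g(λ) = n − rank(A − λI):
  rank(A − (-5)·I) = 4, so dim ker(A − (-5)·I) = n − 4 = 1
  rank(A − (-3)·I) = 3, so dim ker(A − (-3)·I) = n − 3 = 2

Summary:
  λ = -5: algebraic multiplicity = 1, geometric multiplicity = 1
  λ = -3: algebraic multiplicity = 4, geometric multiplicity = 2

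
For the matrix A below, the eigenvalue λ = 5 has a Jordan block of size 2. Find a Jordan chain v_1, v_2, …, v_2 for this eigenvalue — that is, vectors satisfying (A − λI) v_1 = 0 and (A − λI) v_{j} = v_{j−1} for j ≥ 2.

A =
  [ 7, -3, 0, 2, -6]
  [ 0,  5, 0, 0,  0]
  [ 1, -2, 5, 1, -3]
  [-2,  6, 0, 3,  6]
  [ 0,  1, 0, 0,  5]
A Jordan chain for λ = 5 of length 2:
v_1 = (2, 0, 1, -2, 0)ᵀ
v_2 = (1, 0, 0, 0, 0)ᵀ

Let N = A − (5)·I. We want v_2 with N^2 v_2 = 0 but N^1 v_2 ≠ 0; then v_{j-1} := N · v_j for j = 2, …, 2.

Pick v_2 = (1, 0, 0, 0, 0)ᵀ.
Then v_1 = N · v_2 = (2, 0, 1, -2, 0)ᵀ.

Sanity check: (A − (5)·I) v_1 = (0, 0, 0, 0, 0)ᵀ = 0. ✓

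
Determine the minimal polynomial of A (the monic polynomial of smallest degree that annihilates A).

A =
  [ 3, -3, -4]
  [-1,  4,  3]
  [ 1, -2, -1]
x^3 - 6*x^2 + 12*x - 8

The characteristic polynomial is χ_A(x) = (x - 2)^3, so the eigenvalues are known. The minimal polynomial is
  m_A(x) = Π_λ (x − λ)^{k_λ}
where k_λ is the size of the *largest* Jordan block for λ (equivalently, the smallest k with (A − λI)^k v = 0 for every generalised eigenvector v of λ).

  λ = 2: largest Jordan block has size 3, contributing (x − 2)^3

So m_A(x) = (x - 2)^3 = x^3 - 6*x^2 + 12*x - 8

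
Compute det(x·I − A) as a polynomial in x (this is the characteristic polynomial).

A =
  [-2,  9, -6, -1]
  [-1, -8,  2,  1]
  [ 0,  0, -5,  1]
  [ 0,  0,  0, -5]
x^4 + 20*x^3 + 150*x^2 + 500*x + 625

Expanding det(x·I − A) (e.g. by cofactor expansion or by noting that A is similar to its Jordan form J, which has the same characteristic polynomial as A) gives
  χ_A(x) = x^4 + 20*x^3 + 150*x^2 + 500*x + 625
which factors as (x + 5)^4. The eigenvalues (with algebraic multiplicities) are λ = -5 with multiplicity 4.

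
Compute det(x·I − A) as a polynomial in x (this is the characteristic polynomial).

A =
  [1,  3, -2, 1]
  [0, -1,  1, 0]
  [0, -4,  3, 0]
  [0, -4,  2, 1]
x^4 - 4*x^3 + 6*x^2 - 4*x + 1

Expanding det(x·I − A) (e.g. by cofactor expansion or by noting that A is similar to its Jordan form J, which has the same characteristic polynomial as A) gives
  χ_A(x) = x^4 - 4*x^3 + 6*x^2 - 4*x + 1
which factors as (x - 1)^4. The eigenvalues (with algebraic multiplicities) are λ = 1 with multiplicity 4.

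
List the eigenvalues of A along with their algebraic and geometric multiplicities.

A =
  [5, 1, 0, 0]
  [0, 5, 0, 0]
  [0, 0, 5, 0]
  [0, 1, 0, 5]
λ = 5: alg = 4, geom = 3

Step 1 — factor the characteristic polynomial to read off the algebraic multiplicities:
  χ_A(x) = (x - 5)^4

Step 2 — compute geometric multiplicities via the rank-nullity identity g(λ) = n − rank(A − λI):
  rank(A − (5)·I) = 1, so dim ker(A − (5)·I) = n − 1 = 3

Summary:
  λ = 5: algebraic multiplicity = 4, geometric multiplicity = 3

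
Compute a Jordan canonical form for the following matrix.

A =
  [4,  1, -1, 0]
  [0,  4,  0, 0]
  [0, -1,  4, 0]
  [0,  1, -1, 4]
J_3(4) ⊕ J_1(4)

The characteristic polynomial is
  det(x·I − A) = x^4 - 16*x^3 + 96*x^2 - 256*x + 256 = (x - 4)^4

Eigenvalues and multiplicities (the geometric multiplicity of λ is n − rank(A − λI), which equals the number of Jordan blocks for λ):
  λ = 4: algebraic multiplicity = 4, geometric multiplicity = 2

Determining the block sizes for each eigenvalue:
  λ = 4: with am = 4 and gm = 2, the partition is not yet determined (e.g. several partitions of 4 into 2 parts exist). Let N = A − (4)·I. Computing rank(N^1) = 2, rank(N^2) = 1, rank(N^3) = 0; the number of blocks of size ≥ j is rank(N^{j−1}) − rank(N^j), giving [2, 1, 1]. So we have 1 block(s) of size 3, 1 block(s) of size 1 → block sizes [3, 1]

Assembling the blocks gives a Jordan form
J =
  [4, 1, 0, 0]
  [0, 4, 1, 0]
  [0, 0, 4, 0]
  [0, 0, 0, 4]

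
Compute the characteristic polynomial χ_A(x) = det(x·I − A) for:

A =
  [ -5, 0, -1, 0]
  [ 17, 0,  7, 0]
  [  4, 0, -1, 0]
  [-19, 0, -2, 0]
x^4 + 6*x^3 + 9*x^2

Expanding det(x·I − A) (e.g. by cofactor expansion or by noting that A is similar to its Jordan form J, which has the same characteristic polynomial as A) gives
  χ_A(x) = x^4 + 6*x^3 + 9*x^2
which factors as x^2*(x + 3)^2. The eigenvalues (with algebraic multiplicities) are λ = -3 with multiplicity 2, λ = 0 with multiplicity 2.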